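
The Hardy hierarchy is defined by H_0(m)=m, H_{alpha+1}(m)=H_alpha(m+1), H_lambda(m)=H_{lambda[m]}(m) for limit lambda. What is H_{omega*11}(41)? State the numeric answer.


H_{omega*11}(41):
For the Hardy hierarchy, H_{omega*k}(n) = 2^k * n.
2^11 = 2048.
2048 * 41 = 83968

83968


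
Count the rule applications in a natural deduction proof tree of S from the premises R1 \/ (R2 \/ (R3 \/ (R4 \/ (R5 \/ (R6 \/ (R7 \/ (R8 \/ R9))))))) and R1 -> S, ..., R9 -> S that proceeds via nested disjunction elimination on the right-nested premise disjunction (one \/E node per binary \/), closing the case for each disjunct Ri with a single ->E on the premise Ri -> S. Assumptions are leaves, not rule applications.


The premise R1 \/ (R2 \/ (R3 \/ (R4 \/ (R5 \/ (R6 \/ (R7 \/ (R8 \/ R9))))))) contains 9 disjuncts, hence 8 binary \/ connectives.
- Each binary \/ is eliminated once: 8 \/E nodes.
- Each of the 9 cases Ri derives S by one ->E with Ri -> S: 9 ->E nodes.
Total = 8 + 9 = 17

17


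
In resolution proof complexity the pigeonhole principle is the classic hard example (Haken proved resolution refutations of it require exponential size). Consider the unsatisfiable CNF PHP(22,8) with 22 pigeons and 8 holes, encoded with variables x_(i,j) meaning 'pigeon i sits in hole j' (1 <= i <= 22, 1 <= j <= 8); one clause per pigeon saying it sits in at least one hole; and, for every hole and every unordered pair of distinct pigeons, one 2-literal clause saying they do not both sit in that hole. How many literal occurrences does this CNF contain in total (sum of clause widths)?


PHP(22,8): 22 pigeons, 8 holes, 22*8 = 176 variables.
- pigeon clauses: one per pigeon -> 22 clauses of width 8 -> 176 literals
- hole clauses: 8 holes * C(22,2) = 8 * 231 -> 1848 clauses of width 2 -> 3696 literals
Total literal occurrences = 176 + 3696 = 3872

3872


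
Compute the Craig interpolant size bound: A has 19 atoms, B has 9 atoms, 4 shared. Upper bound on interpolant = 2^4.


Shared atoms = 4
Craig interpolant size bound = 2^4
= 16

16


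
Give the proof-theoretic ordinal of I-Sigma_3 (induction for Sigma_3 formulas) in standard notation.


The proof-theoretic ordinal of I-Sigma_3 (induction for Sigma_3 formulas) is a standard result in ordinal analysis.
This ordinal is the supremum of order types of primitive recursive well-orderings
that the theory can prove to be well-ordered.
For I-Sigma_3 (induction for Sigma_3 formulas), the proof-theoretic ordinal is omega^(omega^(omega^omega)).

omega^(omega^(omega^omega))


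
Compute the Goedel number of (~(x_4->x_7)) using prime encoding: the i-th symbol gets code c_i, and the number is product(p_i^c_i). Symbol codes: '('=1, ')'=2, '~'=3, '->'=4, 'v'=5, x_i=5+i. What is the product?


Formula: (~(x_4->x_7))
Symbol codes: [1, 3, 1, 9, 4, 12, 2, 2]
Primes: [2, 3, 5, 7, 11, 13, 17, 19]
p_1^1 = 2^1 = 2
p_2^3 = 3^3 = 27
p_3^1 = 5^1 = 5
p_4^9 = 7^9 = 40353607
p_5^4 = 11^4 = 14641
p_6^12 = 13^12 = 23298085122481
p_7^2 = 17^2 = 289
p_8^2 = 19^2 = 361
Product = 387741367150773069716102259449010

387741367150773069716102259449010


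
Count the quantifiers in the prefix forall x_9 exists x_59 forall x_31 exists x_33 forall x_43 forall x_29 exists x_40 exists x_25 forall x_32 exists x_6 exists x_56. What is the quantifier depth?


Quantifier prefix has 11 quantifier symbols.
Quantifier depth = 11

11


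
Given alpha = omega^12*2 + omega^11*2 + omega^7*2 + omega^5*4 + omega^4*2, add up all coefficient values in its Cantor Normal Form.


CNF: omega^12*2 + omega^11*2 + omega^7*2 + omega^5*4 + omega^4*2
Coefficients: 2 + 2 + 2 + 4 + 2 = 12

12


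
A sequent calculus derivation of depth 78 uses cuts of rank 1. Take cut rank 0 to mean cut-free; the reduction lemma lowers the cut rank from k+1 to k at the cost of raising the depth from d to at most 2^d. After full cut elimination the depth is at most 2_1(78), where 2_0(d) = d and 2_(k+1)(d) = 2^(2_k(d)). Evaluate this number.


Each rank reduction sends depth d to at most 2^d; cut rank r needs r reductions.
2_0(78) = 78
2_1(78) = 2^78 = 302231454903657293676544
Cut-free depth bound = 302231454903657293676544

302231454903657293676544


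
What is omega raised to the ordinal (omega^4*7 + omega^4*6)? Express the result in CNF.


omega^(omega^4*7 + omega^4*6):
Both terms of the exponent have the same exponent 4, so they merge: omega^4*7 + omega^4*6 = omega^4*(7+6) = omega^4*13.
omega raised to a CNF ordinal is a single CNF term: Result = omega^(omega^4*13)

omega^(omega^4*13)


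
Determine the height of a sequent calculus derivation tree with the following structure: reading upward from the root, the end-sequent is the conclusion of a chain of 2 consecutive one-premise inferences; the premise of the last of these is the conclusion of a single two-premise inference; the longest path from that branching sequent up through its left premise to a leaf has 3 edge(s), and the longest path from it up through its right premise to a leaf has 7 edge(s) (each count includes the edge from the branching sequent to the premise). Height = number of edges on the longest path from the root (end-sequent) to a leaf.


Longest path through the left premise: 3 edges (measured from the branching sequent)
Longest path through the right premise: 7 edges
Height of the subtree rooted at the branching sequent: max(3, 7) = 7
The branching sequent sits 2 edges above the root (the chain of one-premise inferences), so height = 7 + 2 = 9

9


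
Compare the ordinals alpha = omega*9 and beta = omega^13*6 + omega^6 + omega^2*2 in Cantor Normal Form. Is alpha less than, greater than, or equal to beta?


Compare term by term from highest exponent:
alpha = omega*9
beta = omega^13*6 + omega^6 + omega^2*2
Term 1: alpha has omega^1*9, beta has omega^13*6
Term 2: alpha has omega^0*0, beta has omega^6*1
Term 3: alpha has omega^0*0, beta has omega^2*2
Result: alpha < beta

alpha < beta


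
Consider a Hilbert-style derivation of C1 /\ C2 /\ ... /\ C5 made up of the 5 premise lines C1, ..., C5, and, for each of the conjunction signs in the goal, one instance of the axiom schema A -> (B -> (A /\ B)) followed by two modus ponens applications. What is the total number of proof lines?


Conjoining 5 premises:
- 5 premise lines
- the goal has 4 conjunction signs; each costs 1 axiom instance + 2 MP = 3 lines: 3 * 4 = 12
Total = 5 + 12 = 17 lines.

17


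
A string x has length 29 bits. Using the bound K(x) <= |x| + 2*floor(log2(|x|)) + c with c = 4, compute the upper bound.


floor(log2(29)) = 4
2 * 4 = 8
K(x) <= 29 + 8 + 4 = 41

41


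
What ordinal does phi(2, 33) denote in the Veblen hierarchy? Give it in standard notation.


phi(2, 33):
phi(2, beta) = zeta_beta (the beta-th zeta number, fixed point of epsilon).
phi(2, 33) = zeta_33

zeta_33


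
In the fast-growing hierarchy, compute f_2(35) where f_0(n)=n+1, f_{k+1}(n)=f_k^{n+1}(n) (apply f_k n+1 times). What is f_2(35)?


f_2(35) = f_1^36(35)
f_1(m) = 2m + 1.
Iterating: f_1^k(n) = 2^k*(n+1) - 1.
f_2(35) = 2^36*(35+1) - 1 = 68719476736*36 - 1 = 2473901162495

2473901162495


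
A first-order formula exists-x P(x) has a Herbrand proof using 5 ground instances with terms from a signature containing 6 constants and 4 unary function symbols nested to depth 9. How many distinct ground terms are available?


Herbrand terms by depth:
Depth 0: 6 constants
Depth 1: 24 new terms (running total: 30)
Depth 2: 96 new terms (running total: 126)
Depth 3: 384 new terms (running total: 510)
Depth 4: 1536 new terms (running total: 2046)
Depth 5: 6144 new terms (running total: 8190)
Depth 6: 24576 new terms (running total: 32766)
Depth 7: 98304 new terms (running total: 131070)
Depth 8: 393216 new terms (running total: 524286)
Depth 9: 1572864 new terms (running total: 2097150)
Total distinct ground terms = 2097150

2097150


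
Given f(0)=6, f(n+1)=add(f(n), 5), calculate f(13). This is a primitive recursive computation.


f(0) = 6
f(1) = add(f(0), 5) = add(6, 5) = 11
f(2) = add(f(1), 5) = add(11, 5) = 16
f(3) = add(f(2), 5) = add(16, 5) = 21
f(4) = add(f(3), 5) = add(21, 5) = 26
f(5) = add(f(4), 5) = add(26, 5) = 31
f(6) = add(f(5), 5) = add(31, 5) = 36
f(7) = add(f(6), 5) = add(36, 5) = 41
f(8) = add(f(7), 5) = add(41, 5) = 46
f(9) = add(f(8), 5) = add(46, 5) = 51
f(10) = add(f(9), 5) = add(51, 5) = 56
f(11) = add(f(10), 5) = add(56, 5) = 61
f(12) = add(f(11), 5) = add(61, 5) = 66
f(13) = add(f(12), 5) = add(66, 5) = 71


71


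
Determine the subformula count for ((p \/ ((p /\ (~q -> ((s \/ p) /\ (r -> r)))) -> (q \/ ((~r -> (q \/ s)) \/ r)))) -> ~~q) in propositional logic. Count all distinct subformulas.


Formula: ((p \/ ((p /\ (~q -> ((s \/ p) /\ (r -> r)))) -> (q \/ ((~r -> (q \/ s)) \/ r)))) -> ~~q)
Subformulas found:
  1. r
  2. q
  3. s
  4. p
  5. ~r
  6. ~q
  7. ~~q
  8. (s \/ p)
  9. (r -> r)
  10. (q \/ s)
  11. (~r -> (q \/ s))
  12. ((s \/ p) /\ (r -> r))
  13. ((~r -> (q \/ s)) \/ r)
  14. (~q -> ((s \/ p) /\ (r -> r)))
  15. (q \/ ((~r -> (q \/ s)) \/ r))
  16. (p /\ (~q -> ((s \/ p) /\ (r -> r))))
  17. ((p /\ (~q -> ((s \/ p) /\ (r -> r)))) -> (q \/ ((~r -> (q \/ s)) \/ r)))
  18. (p \/ ((p /\ (~q -> ((s \/ p) /\ (r -> r)))) -> (q \/ ((~r -> (q \/ s)) \/ r))))
  19. ((p \/ ((p /\ (~q -> ((s \/ p) /\ (r -> r)))) -> (q \/ ((~r -> (q \/ s)) \/ r)))) -> ~~q)
Total distinct subformulas = 19

19


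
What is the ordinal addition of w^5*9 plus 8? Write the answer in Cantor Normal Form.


Ordinal addition w^5*9 + 8:
Leading exponent of alpha (5) > leading exponent of beta (0).
Since alpha's term has higher exponent than beta's leading term,
the sum is simply alpha followed by beta.
Result = w^5*9 + 8

w^5*9 + 8


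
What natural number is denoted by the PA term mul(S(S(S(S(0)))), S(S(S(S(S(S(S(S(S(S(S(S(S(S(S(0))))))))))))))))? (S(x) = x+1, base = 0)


mul(S^4(0), S^15(0)):
S^4(0) = 4
S^15(0) = 15
4 * 15 = 60

60


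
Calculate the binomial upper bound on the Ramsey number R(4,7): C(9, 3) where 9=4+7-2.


R(4,7) <= C(4+7-2, 4-1) = C(9, 3)
C(9, 3) = 9! / (3! * 6!)
= 84

84


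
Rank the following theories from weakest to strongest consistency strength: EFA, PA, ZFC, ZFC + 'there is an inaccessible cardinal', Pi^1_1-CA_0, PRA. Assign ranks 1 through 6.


Ordering by consistency strength:
1. EFA
2. PRA
3. PA
4. Pi^1_1-CA_0
5. ZFC
6. ZFC + 'there is an inaccessible cardinal'


EFA=1, PA=3, ZFC=5, ZFC + 'there is an inaccessible cardinal'=6, Pi^1_1-CA_0=4, PRA=2


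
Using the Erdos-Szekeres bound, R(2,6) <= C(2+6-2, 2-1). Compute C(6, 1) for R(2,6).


R(2,6) <= C(2+6-2, 2-1) = C(6, 1)
C(6, 1) = 6! / (1! * 5!)
= 6

6


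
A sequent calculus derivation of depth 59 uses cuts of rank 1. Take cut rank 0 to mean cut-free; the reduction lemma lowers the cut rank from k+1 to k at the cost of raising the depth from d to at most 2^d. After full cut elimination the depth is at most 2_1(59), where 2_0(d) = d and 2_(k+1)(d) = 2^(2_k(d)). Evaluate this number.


Each rank reduction sends depth d to at most 2^d; cut rank r needs r reductions.
2_0(59) = 59
2_1(59) = 2^59 = 576460752303423488
Cut-free depth bound = 576460752303423488

576460752303423488


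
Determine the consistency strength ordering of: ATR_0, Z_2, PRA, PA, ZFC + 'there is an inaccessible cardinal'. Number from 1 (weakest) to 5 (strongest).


Ordering by consistency strength:
1. PRA
2. PA
3. ATR_0
4. Z_2
5. ZFC + 'there is an inaccessible cardinal'


ATR_0=3, Z_2=4, PRA=1, PA=2, ZFC + 'there is an inaccessible cardinal'=5


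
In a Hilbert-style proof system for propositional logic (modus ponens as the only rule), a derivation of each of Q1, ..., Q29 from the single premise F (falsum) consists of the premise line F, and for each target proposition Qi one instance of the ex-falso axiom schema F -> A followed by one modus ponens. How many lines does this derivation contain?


Ex falso, line by line:
- 1 premise line (F)
- 29 targets, each needing 1 axiom instance (F -> Qi) + 1 MP = 2 lines: 2 * 29 = 58
Total = 1 + 58 = 59 lines.

59


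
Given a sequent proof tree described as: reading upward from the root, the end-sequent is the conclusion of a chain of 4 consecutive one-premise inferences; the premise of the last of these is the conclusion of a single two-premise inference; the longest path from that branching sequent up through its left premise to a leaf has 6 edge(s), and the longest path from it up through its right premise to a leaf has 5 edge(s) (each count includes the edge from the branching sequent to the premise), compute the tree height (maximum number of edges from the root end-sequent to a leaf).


Longest path through the left premise: 6 edges (measured from the branching sequent)
Longest path through the right premise: 5 edges
Height of the subtree rooted at the branching sequent: max(6, 5) = 6
The branching sequent sits 4 edges above the root (the chain of one-premise inferences), so height = 6 + 4 = 10

10


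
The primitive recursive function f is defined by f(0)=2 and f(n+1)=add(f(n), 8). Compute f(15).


f(0) = 2
f(1) = add(f(0), 8) = add(2, 8) = 10
f(2) = add(f(1), 8) = add(10, 8) = 18
f(3) = add(f(2), 8) = add(18, 8) = 26
f(4) = add(f(3), 8) = add(26, 8) = 34
f(5) = add(f(4), 8) = add(34, 8) = 42
f(6) = add(f(5), 8) = add(42, 8) = 50
f(7) = add(f(6), 8) = add(50, 8) = 58
f(8) = add(f(7), 8) = add(58, 8) = 66
f(9) = add(f(8), 8) = add(66, 8) = 74
f(10) = add(f(9), 8) = add(74, 8) = 82
f(11) = add(f(10), 8) = add(82, 8) = 90
f(12) = add(f(11), 8) = add(90, 8) = 98
f(13) = add(f(12), 8) = add(98, 8) = 106
f(14) = add(f(13), 8) = add(106, 8) = 114
f(15) = add(f(14), 8) = add(114, 8) = 122


122


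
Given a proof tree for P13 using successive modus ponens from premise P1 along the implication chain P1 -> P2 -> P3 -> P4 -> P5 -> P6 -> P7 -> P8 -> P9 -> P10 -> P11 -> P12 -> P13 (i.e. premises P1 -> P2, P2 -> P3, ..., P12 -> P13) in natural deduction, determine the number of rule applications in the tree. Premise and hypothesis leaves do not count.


We have a chain: P1 -> P2 -> P3 -> P4 -> P5 -> P6 -> P7 -> P8 -> P9 -> P10 -> P11 -> P12 -> P13.
Each modus ponens application produces the next variable.
The chain has 13 propositions, so 13-1 = 12 modus ponens steps.
Total inference nodes = 12

12


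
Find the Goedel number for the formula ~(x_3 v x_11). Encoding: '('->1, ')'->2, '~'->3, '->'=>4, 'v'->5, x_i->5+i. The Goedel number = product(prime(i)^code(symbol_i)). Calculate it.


Formula: ~(x_3 v x_11)
Symbol codes: [3, 1, 8, 5, 16, 2]
Primes: [2, 3, 5, 7, 11, 13]
p_1^3 = 2^3 = 8
p_2^1 = 3^1 = 3
p_3^8 = 5^8 = 390625
p_4^5 = 7^5 = 16807
p_5^16 = 11^16 = 45949729863572161
p_6^2 = 13^2 = 169
Product = 1223576545866400175415590625000

1223576545866400175415590625000


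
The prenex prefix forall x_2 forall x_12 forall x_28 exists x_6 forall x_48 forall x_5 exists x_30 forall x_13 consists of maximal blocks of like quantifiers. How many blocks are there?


Alternations = 4.
Blocks = alternations + 1 = 5

5


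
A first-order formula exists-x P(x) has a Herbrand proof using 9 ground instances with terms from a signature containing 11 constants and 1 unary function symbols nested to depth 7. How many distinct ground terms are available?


Herbrand terms by depth:
Depth 0: 11 constants
Depth 1: 11 new terms (running total: 22)
Depth 2: 11 new terms (running total: 33)
Depth 3: 11 new terms (running total: 44)
Depth 4: 11 new terms (running total: 55)
Depth 5: 11 new terms (running total: 66)
Depth 6: 11 new terms (running total: 77)
Depth 7: 11 new terms (running total: 88)
Total distinct ground terms = 88

88


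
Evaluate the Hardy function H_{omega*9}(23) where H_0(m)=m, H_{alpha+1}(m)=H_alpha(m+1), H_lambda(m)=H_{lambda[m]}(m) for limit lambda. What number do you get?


H_{omega*9}(23):
For the Hardy hierarchy, H_{omega*k}(n) = 2^k * n.
2^9 = 512.
512 * 23 = 11776

11776


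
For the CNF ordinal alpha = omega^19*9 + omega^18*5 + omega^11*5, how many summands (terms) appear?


CNF: omega^19*9 + omega^18*5 + omega^11*5
Count the summands separated by '+':
  term 1: omega^19*9
  term 2: omega^18*5
  term 3: omega^11*5
Total terms = 3

3


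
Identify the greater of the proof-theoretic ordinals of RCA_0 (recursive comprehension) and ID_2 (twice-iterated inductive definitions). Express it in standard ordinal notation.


Proof-theoretic ordinal of RCA_0 (recursive comprehension): omega^omega
Proof-theoretic ordinal of ID_2 (twice-iterated inductive definitions): psi_0(epsilon_{Omega_2+1})
Comparing: omega^omega < psi_0(epsilon_{Omega_2+1}).
The larger ordinal is psi_0(epsilon_{Omega_2+1}) (from ID_2 (twice-iterated inductive definitions)).

psi_0(epsilon_{Omega_2+1})


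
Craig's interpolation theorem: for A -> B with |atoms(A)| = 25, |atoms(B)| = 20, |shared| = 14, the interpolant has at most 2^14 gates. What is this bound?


Shared atoms = 14
Craig interpolant size bound = 2^14
= 16384

16384


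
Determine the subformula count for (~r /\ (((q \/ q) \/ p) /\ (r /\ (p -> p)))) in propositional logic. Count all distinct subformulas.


Formula: (~r /\ (((q \/ q) \/ p) /\ (r /\ (p -> p))))
Subformulas found:
  1. q
  2. r
  3. p
  4. ~r
  5. (p -> p)
  6. (q \/ q)
  7. ((q \/ q) \/ p)
  8. (r /\ (p -> p))
  9. (((q \/ q) \/ p) /\ (r /\ (p -> p)))
  10. (~r /\ (((q \/ q) \/ p) /\ (r /\ (p -> p))))
Total distinct subformulas = 10

10


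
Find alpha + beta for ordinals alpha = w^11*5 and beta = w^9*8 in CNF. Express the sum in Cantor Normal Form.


Ordinal addition w^11*5 + w^9*8:
Leading exponent of alpha (11) > leading exponent of beta (9).
Since alpha's term has higher exponent than beta's leading term,
the sum is simply alpha followed by beta.
Result = w^11*5 + w^9*8

w^11*5 + w^9*8


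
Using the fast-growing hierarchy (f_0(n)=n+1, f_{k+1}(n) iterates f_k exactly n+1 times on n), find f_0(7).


f_0(7) = 7 + 1 = 8

8


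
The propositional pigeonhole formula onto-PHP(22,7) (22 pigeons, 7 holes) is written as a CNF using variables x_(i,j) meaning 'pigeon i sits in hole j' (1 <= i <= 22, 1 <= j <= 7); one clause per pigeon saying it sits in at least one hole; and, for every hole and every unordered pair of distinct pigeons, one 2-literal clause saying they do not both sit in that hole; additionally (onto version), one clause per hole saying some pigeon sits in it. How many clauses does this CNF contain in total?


onto-PHP(22,7): 22 pigeons, 7 holes, 22*7 = 154 variables.
- pigeon clauses: one per pigeon -> 22 clauses
- hole clauses: 7 holes * C(22,2) = 7 * 231 -> 1617 clauses
- onto clauses: one per hole -> 7 clauses
Total clauses = 22 + 1617 + 7 = 1646

1646


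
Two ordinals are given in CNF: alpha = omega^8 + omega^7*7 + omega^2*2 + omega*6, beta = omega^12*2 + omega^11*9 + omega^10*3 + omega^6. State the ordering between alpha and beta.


Compare term by term from highest exponent:
alpha = omega^8 + omega^7*7 + omega^2*2 + omega*6
beta = omega^12*2 + omega^11*9 + omega^10*3 + omega^6
Term 1: alpha has omega^8*1, beta has omega^12*2
Term 2: alpha has omega^7*7, beta has omega^11*9
Term 3: alpha has omega^2*2, beta has omega^10*3
Term 4: alpha has omega^1*6, beta has omega^6*1
Result: alpha < beta

alpha < beta


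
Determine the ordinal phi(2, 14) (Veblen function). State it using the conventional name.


phi(2, 14):
phi(2, beta) = zeta_beta (the beta-th zeta number, fixed point of epsilon).
phi(2, 14) = zeta_14

zeta_14


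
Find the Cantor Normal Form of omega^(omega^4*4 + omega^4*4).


omega^(omega^4*4 + omega^4*4):
Both terms of the exponent have the same exponent 4, so they merge: omega^4*4 + omega^4*4 = omega^4*(4+4) = omega^4*8.
omega raised to a CNF ordinal is a single CNF term: Result = omega^(omega^4*8)

omega^(omega^4*8)


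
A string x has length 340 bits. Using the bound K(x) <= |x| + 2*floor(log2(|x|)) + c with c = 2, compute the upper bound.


floor(log2(340)) = 8
2 * 8 = 16
K(x) <= 340 + 16 + 2 = 358

358


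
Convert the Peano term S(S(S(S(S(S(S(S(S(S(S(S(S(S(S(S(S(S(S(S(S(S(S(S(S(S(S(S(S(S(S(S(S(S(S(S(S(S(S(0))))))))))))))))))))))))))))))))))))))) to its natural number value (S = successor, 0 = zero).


Counting successors applied to 0:
39 applications of S to 0 = 39

39


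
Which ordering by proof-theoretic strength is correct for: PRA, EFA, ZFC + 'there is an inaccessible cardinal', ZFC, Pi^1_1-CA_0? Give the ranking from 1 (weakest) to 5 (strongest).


Ordering by consistency strength:
1. EFA
2. PRA
3. Pi^1_1-CA_0
4. ZFC
5. ZFC + 'there is an inaccessible cardinal'


PRA=2, EFA=1, ZFC + 'there is an inaccessible cardinal'=5, ZFC=4, Pi^1_1-CA_0=3


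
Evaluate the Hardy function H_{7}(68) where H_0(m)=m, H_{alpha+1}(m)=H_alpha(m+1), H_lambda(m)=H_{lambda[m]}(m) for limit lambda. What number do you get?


H_7(68):
For finite ordinals k, H_k(n) = n + k (each successor step adds 1).
H_7(68) = 68 + 7 = 75

75


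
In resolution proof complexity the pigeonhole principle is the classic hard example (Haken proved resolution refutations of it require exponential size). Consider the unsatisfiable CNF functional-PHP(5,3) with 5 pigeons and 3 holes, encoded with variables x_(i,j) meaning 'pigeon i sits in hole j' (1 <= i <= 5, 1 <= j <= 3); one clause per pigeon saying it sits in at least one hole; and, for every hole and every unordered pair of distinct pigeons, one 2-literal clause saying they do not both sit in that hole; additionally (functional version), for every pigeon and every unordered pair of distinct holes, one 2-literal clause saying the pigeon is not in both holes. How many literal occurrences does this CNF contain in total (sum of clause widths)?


functional-PHP(5,3): 5 pigeons, 3 holes, 5*3 = 15 variables.
- pigeon clauses: one per pigeon -> 5 clauses of width 3 -> 15 literals
- hole clauses: 3 holes * C(5,2) = 3 * 10 -> 30 clauses of width 2 -> 60 literals
- functional clauses: 5 pigeons * C(3,2) = 5 * 3 -> 15 clauses of width 2 -> 30 literals
Total literal occurrences = 15 + 60 + 30 = 105

105


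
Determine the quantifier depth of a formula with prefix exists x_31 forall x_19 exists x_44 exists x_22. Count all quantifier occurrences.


Quantifier prefix has 4 quantifier symbols.
Quantifier depth = 4

4


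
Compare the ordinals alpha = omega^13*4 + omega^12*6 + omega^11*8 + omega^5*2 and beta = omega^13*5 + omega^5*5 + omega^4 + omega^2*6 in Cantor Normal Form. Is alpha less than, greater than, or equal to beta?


Compare term by term from highest exponent:
alpha = omega^13*4 + omega^12*6 + omega^11*8 + omega^5*2
beta = omega^13*5 + omega^5*5 + omega^4 + omega^2*6
Term 1: alpha has omega^13*4, beta has omega^13*5
Term 2: alpha has omega^12*6, beta has omega^5*5
Term 3: alpha has omega^11*8, beta has omega^4*1
Term 4: alpha has omega^5*2, beta has omega^2*6
Result: alpha < beta

alpha < beta


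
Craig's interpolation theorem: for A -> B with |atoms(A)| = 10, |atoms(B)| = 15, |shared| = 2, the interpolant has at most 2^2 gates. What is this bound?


Shared atoms = 2
Craig interpolant size bound = 2^2
= 4

4


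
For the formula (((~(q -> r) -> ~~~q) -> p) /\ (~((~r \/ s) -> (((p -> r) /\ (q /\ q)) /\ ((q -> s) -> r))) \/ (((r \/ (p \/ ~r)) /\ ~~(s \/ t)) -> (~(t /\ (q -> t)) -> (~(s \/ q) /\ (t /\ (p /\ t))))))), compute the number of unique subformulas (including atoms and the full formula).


Formula: (((~(q -> r) -> ~~~q) -> p) /\ (~((~r \/ s) -> (((p -> r) /\ (q /\ q)) /\ ((q -> s) -> r))) \/ (((r \/ (p \/ ~r)) /\ ~~(s \/ t)) -> (~(t /\ (q -> t)) -> (~(s \/ q) /\ (t /\ (p /\ t)))))))
Subformulas found:
  1. r
  2. p
  3. q
  4. s
  5. t
  6. ~r
  7. ~q
  8. ~~q
  9. ~~~q
  10. (q /\ q)
  11. (s \/ q)
  12. (q -> t)
  13. (s \/ t)
  14. (q -> r)
  15. (q -> s)
  16. (p -> r)
  17. (p /\ t)
  18. ~(q -> r)
  19. ~(s \/ t)
  20. (~r \/ s)
  21. (p \/ ~r)
  22. ~(s \/ q)
  23. ~~(s \/ t)
  24. (t /\ (p /\ t))
  25. ((q -> s) -> r)
  26. (t /\ (q -> t))
  27. ~(t /\ (q -> t))
  28. (r \/ (p \/ ~r))
  29. (~(q -> r) -> ~~~q)
  30. ((p -> r) /\ (q /\ q))
  31. ((~(q -> r) -> ~~~q) -> p)
  32. (~(s \/ q) /\ (t /\ (p /\ t)))
  33. ((r \/ (p \/ ~r)) /\ ~~(s \/ t))
  34. (((p -> r) /\ (q /\ q)) /\ ((q -> s) -> r))
  35. (~(t /\ (q -> t)) -> (~(s \/ q) /\ (t /\ (p /\ t))))
  36. ((~r \/ s) -> (((p -> r) /\ (q /\ q)) /\ ((q -> s) -> r)))
  37. ~((~r \/ s) -> (((p -> r) /\ (q /\ q)) /\ ((q -> s) -> r)))
  38. (((r \/ (p \/ ~r)) /\ ~~(s \/ t)) -> (~(t /\ (q -> t)) -> (~(s \/ q) /\ (t /\ (p /\ t)))))
  39. (~((~r \/ s) -> (((p -> r) /\ (q /\ q)) /\ ((q -> s) -> r))) \/ (((r \/ (p \/ ~r)) /\ ~~(s \/ t)) -> (~(t /\ (q -> t)) -> (~(s \/ q) /\ (t /\ (p /\ t))))))
  40. (((~(q -> r) -> ~~~q) -> p) /\ (~((~r \/ s) -> (((p -> r) /\ (q /\ q)) /\ ((q -> s) -> r))) \/ (((r \/ (p \/ ~r)) /\ ~~(s \/ t)) -> (~(t /\ (q -> t)) -> (~(s \/ q) /\ (t /\ (p /\ t)))))))
Total distinct subformulas = 40

40


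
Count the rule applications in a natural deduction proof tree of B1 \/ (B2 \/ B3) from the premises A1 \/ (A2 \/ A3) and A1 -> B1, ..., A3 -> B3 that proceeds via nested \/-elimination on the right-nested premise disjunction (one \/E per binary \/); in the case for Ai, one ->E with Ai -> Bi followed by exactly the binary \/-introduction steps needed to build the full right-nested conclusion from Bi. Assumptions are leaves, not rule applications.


Constructive dilemma with 3 branches, all disjunctions right-nested:
- \/E: the premise has 2 binary \/, each eliminated once: 2 nodes.
- ->E: one per case (Ai with Ai -> Bi gives Bi): 3 nodes.
- \/I: in case i < n, Bi needs 1 step to form Bi \/ (B(i+1) \/ ...) and then i-1 steps to prepend B(i-1), ..., B1, i.e. i steps; in case i = n, B3 needs 2 prepend steps.
  \/I total = (1 + 2 + ... + 2) + 2 = 3 + 2 = 5 nodes.
Total = 2 + 3 + 5 = 10

10


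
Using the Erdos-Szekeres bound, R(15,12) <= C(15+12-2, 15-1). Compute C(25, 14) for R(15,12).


R(15,12) <= C(15+12-2, 15-1) = C(25, 14)
C(25, 14) = 25! / (14! * 11!)
= 4457400

4457400


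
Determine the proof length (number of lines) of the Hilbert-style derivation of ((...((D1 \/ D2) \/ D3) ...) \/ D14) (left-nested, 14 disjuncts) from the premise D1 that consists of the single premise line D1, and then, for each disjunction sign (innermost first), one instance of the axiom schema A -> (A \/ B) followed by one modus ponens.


Building the left-nested 14-ary disjunction from D1:
- 1 premise line (D1)
- 14 disjuncts means 13 disjunction signs; each needs 1 axiom instance + 1 MP = 2 lines: 2 * 13 = 26
Total = 1 + 26 = 27 lines.

27


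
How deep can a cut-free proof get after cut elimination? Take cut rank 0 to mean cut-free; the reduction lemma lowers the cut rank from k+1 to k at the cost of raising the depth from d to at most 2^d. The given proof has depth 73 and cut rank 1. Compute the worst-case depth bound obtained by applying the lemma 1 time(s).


Each rank reduction sends depth d to at most 2^d; cut rank r needs r reductions.
2_0(73) = 73
2_1(73) = 2^73 = 9444732965739290427392
Cut-free depth bound = 9444732965739290427392

9444732965739290427392


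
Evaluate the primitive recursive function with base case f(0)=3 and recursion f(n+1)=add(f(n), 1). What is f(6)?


f(0) = 3
f(1) = add(f(0), 1) = add(3, 1) = 4
f(2) = add(f(1), 1) = add(4, 1) = 5
f(3) = add(f(2), 1) = add(5, 1) = 6
f(4) = add(f(3), 1) = add(6, 1) = 7
f(5) = add(f(4), 1) = add(7, 1) = 8
f(6) = add(f(5), 1) = add(8, 1) = 9


9


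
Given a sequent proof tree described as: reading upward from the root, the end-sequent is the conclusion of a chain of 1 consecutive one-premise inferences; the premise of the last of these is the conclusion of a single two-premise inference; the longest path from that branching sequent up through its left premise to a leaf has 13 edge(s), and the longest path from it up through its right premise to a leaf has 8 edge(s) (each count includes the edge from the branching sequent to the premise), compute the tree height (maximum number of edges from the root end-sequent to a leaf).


Longest path through the left premise: 13 edges (measured from the branching sequent)
Longest path through the right premise: 8 edges
Height of the subtree rooted at the branching sequent: max(13, 8) = 13
The branching sequent sits 1 edges above the root (the chain of one-premise inferences), so height = 13 + 1 = 14

14


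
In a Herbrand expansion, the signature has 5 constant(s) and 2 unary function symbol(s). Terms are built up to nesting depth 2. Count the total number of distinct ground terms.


Herbrand terms by depth:
Depth 0: 5 constants
Depth 1: 10 new terms (running total: 15)
Depth 2: 20 new terms (running total: 35)
Total distinct ground terms = 35

35


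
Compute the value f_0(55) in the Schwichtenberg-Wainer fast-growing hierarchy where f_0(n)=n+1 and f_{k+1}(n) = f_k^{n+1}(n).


f_0(55) = 55 + 1 = 56

56


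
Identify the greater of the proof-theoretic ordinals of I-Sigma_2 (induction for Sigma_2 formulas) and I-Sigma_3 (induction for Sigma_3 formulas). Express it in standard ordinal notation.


Proof-theoretic ordinal of I-Sigma_2 (induction for Sigma_2 formulas): omega^(omega^omega)
Proof-theoretic ordinal of I-Sigma_3 (induction for Sigma_3 formulas): omega^(omega^(omega^omega))
Comparing: omega^(omega^omega) < omega^(omega^(omega^omega)).
The larger ordinal is omega^(omega^(omega^omega)) (from I-Sigma_3 (induction for Sigma_3 formulas)).

omega^(omega^(omega^omega))


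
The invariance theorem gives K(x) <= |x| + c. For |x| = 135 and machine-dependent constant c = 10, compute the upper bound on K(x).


K(x) <= |x| + c = 135 + 10 = 145

145


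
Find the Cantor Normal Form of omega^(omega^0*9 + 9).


omega^(omega^0*9 + 9):
omega^0 = 1, so the exponent is 9 + 9 = 18 (finite ordinal addition).
Result = omega^18, already a single CNF term.

omega^18


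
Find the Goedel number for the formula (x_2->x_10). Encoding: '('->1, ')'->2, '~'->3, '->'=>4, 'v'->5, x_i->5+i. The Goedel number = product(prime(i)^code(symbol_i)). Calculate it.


Formula: (x_2->x_10)
Symbol codes: [1, 7, 4, 15, 2]
Primes: [2, 3, 5, 7, 11]
p_1^1 = 2^1 = 2
p_2^7 = 3^7 = 2187
p_3^4 = 5^4 = 625
p_4^15 = 7^15 = 4747561509943
p_5^2 = 11^2 = 121
Product = 1570416199614607826250

1570416199614607826250


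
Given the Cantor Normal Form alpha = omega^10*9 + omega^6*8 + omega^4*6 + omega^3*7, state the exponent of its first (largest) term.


CNF: omega^10*9 + omega^6*8 + omega^4*6 + omega^3*7
The leading term is omega^10*9, which has exponent 10.

10


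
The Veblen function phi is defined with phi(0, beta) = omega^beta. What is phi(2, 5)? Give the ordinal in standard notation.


phi(2, 5):
phi(2, beta) = zeta_beta (the beta-th zeta number, fixed point of epsilon).
phi(2, 5) = zeta_5

zeta_5


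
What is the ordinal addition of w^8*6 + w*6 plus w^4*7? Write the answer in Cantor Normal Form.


Ordinal addition (w^8*6 + w*6) + w^4*7:
alpha's leading term has exponent 8 > beta's exponent 4, so it survives.
alpha's tail term has exponent 1 < beta's exponent 4, so it is absorbed by beta.
In ordinal addition, any term followed by a strictly larger-exponent term is absorbed.
Result = w^8*6 + w^4*7

w^8*6 + w^4*7


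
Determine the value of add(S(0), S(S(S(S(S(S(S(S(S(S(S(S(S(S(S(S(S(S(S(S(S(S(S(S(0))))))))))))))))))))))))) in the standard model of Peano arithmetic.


add(S^1(0), S^24(0)):
S^1(0) = 1
S^24(0) = 24
1 + 24 = 25

25


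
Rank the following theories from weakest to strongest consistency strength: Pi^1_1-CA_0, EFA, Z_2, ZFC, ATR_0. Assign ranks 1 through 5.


Ordering by consistency strength:
1. EFA
2. ATR_0
3. Pi^1_1-CA_0
4. Z_2
5. ZFC


Pi^1_1-CA_0=3, EFA=1, Z_2=4, ZFC=5, ATR_0=2


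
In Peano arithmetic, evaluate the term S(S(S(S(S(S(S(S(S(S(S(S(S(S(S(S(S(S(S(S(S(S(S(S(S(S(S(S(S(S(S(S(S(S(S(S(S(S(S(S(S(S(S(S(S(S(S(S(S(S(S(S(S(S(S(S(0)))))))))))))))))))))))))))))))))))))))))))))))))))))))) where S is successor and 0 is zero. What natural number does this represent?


Counting successors applied to 0:
56 applications of S to 0 = 56

56


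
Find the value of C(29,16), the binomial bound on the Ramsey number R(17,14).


R(17,14) <= C(17+14-2, 17-1) = C(29, 16)
C(29, 16) = 29! / (16! * 13!)
= 67863915

67863915


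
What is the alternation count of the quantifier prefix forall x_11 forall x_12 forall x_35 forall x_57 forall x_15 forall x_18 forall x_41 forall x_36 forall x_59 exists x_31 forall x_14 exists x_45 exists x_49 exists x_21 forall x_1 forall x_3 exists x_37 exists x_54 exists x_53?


Walk the prefix and count type changes:
  position 1: forall -> forall
  position 2: forall -> forall
  position 3: forall -> forall
  position 4: forall -> forall
  position 5: forall -> forall
  position 6: forall -> forall
  position 7: forall -> forall
  position 8: forall -> forall
  position 9: forall -> exists <-- alternation
  position 10: exists -> forall <-- alternation
  position 11: forall -> exists <-- alternation
  position 12: exists -> exists
  position 13: exists -> exists
  position 14: exists -> forall <-- alternation
  position 15: forall -> forall
  position 16: forall -> exists <-- alternation
  position 17: exists -> exists
  position 18: exists -> exists
Total alternations = 5

5


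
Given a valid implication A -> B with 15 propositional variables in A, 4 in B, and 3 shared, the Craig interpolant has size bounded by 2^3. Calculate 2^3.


Shared atoms = 3
Craig interpolant size bound = 2^3
= 8

8


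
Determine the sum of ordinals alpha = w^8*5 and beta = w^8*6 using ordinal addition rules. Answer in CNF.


Ordinal addition w^8*5 + w^8*6:
Both terms have the same exponent 8.
w^e*c + w^e*d = w^e*(c+d).
Result = w^8*(5+6) = w^8*11

w^8*11


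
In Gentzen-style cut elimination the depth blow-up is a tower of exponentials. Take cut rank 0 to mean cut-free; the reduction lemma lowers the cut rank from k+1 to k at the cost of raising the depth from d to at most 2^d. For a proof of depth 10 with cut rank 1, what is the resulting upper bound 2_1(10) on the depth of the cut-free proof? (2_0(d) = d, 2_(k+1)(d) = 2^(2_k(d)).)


Each rank reduction sends depth d to at most 2^d; cut rank r needs r reductions.
2_0(10) = 10
2_1(10) = 2^10 = 1024
Cut-free depth bound = 1024

1024


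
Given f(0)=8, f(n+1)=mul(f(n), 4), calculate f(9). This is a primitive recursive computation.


f(0) = 8
f(1) = mul(f(0), 4) = mul(8, 4) = 32
f(2) = mul(f(1), 4) = mul(32, 4) = 128
f(3) = mul(f(2), 4) = mul(128, 4) = 512
f(4) = mul(f(3), 4) = mul(512, 4) = 2048
f(5) = mul(f(4), 4) = mul(2048, 4) = 8192
f(6) = mul(f(5), 4) = mul(8192, 4) = 32768
f(7) = mul(f(6), 4) = mul(32768, 4) = 131072
f(8) = mul(f(7), 4) = mul(131072, 4) = 524288
f(9) = mul(f(8), 4) = mul(524288, 4) = 2097152


2097152


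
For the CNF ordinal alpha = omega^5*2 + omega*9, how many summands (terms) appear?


CNF: omega^5*2 + omega*9
Count the summands separated by '+':
  term 1: omega^5*2
  term 2: omega*9
Total terms = 2

2


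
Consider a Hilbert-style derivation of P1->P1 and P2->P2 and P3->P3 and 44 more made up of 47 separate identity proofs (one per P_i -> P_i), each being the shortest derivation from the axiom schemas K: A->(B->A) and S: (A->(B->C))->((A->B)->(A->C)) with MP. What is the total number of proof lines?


The shortest proof of A->A from K and S in the Hilbert calculus has exactly 5 lines:
(1) K instance A->((A->A)->A), (2) S instance, (3) MP on 1,2, (4) K instance A->(A->A), (5) MP on 3,4.
For 47 independent identities: 47 * 5 = 235 lines total.

235


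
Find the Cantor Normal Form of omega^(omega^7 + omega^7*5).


omega^(omega^7 + omega^7*5):
Both terms of the exponent have the same exponent 7, so they merge: omega^7 + omega^7*5 = omega^7*(1+5) = omega^7*6.
omega raised to a CNF ordinal is a single CNF term: Result = omega^(omega^7*6)

omega^(omega^7*6)


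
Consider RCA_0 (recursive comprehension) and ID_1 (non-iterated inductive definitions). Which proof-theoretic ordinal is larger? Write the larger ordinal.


Proof-theoretic ordinal of RCA_0 (recursive comprehension): omega^omega
Proof-theoretic ordinal of ID_1 (non-iterated inductive definitions): psi_0(epsilon_{Omega+1})
Comparing: omega^omega < psi_0(epsilon_{Omega+1}).
The larger ordinal is psi_0(epsilon_{Omega+1}) (from ID_1 (non-iterated inductive definitions)).

psi_0(epsilon_{Omega+1})


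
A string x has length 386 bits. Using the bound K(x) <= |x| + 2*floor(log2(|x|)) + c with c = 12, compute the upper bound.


floor(log2(386)) = 8
2 * 8 = 16
K(x) <= 386 + 16 + 12 = 414

414


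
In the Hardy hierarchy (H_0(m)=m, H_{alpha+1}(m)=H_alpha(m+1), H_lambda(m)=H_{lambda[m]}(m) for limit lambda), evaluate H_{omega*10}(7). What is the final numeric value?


H_{omega*10}(7):
For the Hardy hierarchy, H_{omega*k}(n) = 2^k * n.
2^10 = 1024.
1024 * 7 = 7168

7168


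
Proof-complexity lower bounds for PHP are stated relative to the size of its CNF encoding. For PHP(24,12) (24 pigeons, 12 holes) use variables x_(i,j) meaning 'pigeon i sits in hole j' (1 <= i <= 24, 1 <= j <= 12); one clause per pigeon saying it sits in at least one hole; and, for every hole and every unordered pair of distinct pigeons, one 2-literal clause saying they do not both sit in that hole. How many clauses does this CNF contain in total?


PHP(24,12): 24 pigeons, 12 holes, 24*12 = 288 variables.
- pigeon clauses: one per pigeon -> 24 clauses
- hole clauses: 12 holes * C(24,2) = 12 * 276 -> 3312 clauses
Total clauses = 24 + 3312 = 3336

3336


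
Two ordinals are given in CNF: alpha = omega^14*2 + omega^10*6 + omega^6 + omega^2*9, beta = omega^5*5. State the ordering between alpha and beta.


Compare term by term from highest exponent:
alpha = omega^14*2 + omega^10*6 + omega^6 + omega^2*9
beta = omega^5*5
Term 1: alpha has omega^14*2, beta has omega^5*5
Term 2: alpha has omega^10*6, beta has omega^0*0
Term 3: alpha has omega^6*1, beta has omega^0*0
Term 4: alpha has omega^2*9, beta has omega^0*0
Result: alpha > beta

alpha > beta


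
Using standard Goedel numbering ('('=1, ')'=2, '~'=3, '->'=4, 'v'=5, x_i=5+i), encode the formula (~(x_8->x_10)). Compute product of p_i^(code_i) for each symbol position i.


Formula: (~(x_8->x_10))
Symbol codes: [1, 3, 1, 13, 4, 15, 2, 2]
Primes: [2, 3, 5, 7, 11, 13, 17, 19]
p_1^1 = 2^1 = 2
p_2^3 = 3^3 = 27
p_3^1 = 5^1 = 5
p_4^13 = 7^13 = 96889010407
p_5^4 = 11^4 = 14641
p_6^15 = 13^15 = 51185893014090757
p_7^2 = 17^2 = 289
p_8^2 = 19^2 = 361
Product = 2045334548496226490433230270286749402970

2045334548496226490433230270286749402970


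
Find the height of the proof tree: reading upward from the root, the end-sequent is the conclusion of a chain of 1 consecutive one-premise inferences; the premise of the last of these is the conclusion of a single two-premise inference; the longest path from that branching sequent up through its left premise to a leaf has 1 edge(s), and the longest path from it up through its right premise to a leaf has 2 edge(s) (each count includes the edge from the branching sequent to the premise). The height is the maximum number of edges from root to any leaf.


Longest path through the left premise: 1 edges (measured from the branching sequent)
Longest path through the right premise: 2 edges
Height of the subtree rooted at the branching sequent: max(1, 2) = 2
The branching sequent sits 1 edges above the root (the chain of one-premise inferences), so height = 2 + 1 = 3

3


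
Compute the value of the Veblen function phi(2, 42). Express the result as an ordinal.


phi(2, 42):
phi(2, beta) = zeta_beta (the beta-th zeta number, fixed point of epsilon).
phi(2, 42) = zeta_42

zeta_42


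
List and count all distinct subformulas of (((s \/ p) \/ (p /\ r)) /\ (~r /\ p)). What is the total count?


Formula: (((s \/ p) \/ (p /\ r)) /\ (~r /\ p))
Subformulas found:
  1. s
  2. r
  3. p
  4. ~r
  5. (p /\ r)
  6. (s \/ p)
  7. (~r /\ p)
  8. ((s \/ p) \/ (p /\ r))
  9. (((s \/ p) \/ (p /\ r)) /\ (~r /\ p))
Total distinct subformulas = 9

9


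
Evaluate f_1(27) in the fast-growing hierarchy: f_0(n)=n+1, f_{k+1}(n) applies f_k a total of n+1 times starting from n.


f_1(27) = f_0^28(27)
f_0 adds 1 each time, applied 28 times.
f_1(27) = 27 + 28 = 55

55
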